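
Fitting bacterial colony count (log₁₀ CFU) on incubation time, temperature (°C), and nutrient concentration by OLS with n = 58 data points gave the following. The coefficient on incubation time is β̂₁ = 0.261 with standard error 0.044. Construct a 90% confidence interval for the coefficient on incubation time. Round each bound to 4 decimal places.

df = n − k − 1 = 58 − 3 − 1 = 54.
t* = t_{0.05, 54} = 1.673565.
Margin = t* × SE = 1.673565 × 0.044 = 0.073637.
CI: 0.261 ± 0.073637 → (0.1874, 0.3346).
With 90% confidence, each one-unit increase in incubation time is associated with a change of between 0.1874 and 0.3346 log₁₀ CFU in bacterial colony count, holding the other predictors fixed.

(0.1874, 0.3346)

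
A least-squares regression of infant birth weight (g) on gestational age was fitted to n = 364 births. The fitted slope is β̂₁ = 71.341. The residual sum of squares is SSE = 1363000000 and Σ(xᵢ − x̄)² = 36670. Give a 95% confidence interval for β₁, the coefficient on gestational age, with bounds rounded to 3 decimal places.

(51.414, 91.268)

MSE = SSE/(n − 2) = 1363000000/362 = 3.76519e+06.
SE(β̂₁) = √(MSE/Sₓₓ) = √(3.76519e+06/36670) = 10.133.
df = n − 2 = 362.
t* = t_{0.025, 362} = 1.966539.
Margin = t* × SE = 1.966539 × 10.133 = 19.92694.
CI: 71.341 ± 19.92694 → (51.414, 91.268).
With 95% confidence, each one-unit increase in gestational age is associated with a change of between 51.414 and 91.268 g in infant birth weight.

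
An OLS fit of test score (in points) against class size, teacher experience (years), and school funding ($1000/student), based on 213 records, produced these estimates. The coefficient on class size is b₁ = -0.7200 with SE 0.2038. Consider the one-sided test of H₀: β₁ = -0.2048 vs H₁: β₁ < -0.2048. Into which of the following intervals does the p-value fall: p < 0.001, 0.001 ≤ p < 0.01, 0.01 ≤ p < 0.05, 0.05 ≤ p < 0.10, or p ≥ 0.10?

t = (-0.7200 − (-0.2048)) / 0.2038 = -2.528.
df = n − k − 1 = 213 − 3 − 1 = 209.
One-sided p = P(T_{209} < t) ≈ 0.0061.
So 0.001 ≤ p < 0.01.

0.001 ≤ p < 0.01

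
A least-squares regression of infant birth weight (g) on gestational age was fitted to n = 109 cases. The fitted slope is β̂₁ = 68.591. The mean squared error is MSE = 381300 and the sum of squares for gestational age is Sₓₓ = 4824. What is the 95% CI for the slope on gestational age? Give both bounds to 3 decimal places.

(50.966, 86.216)

SE(β̂₁) = √(MSE/Sₓₓ) = √(381300/4824) = 8.89057.
df = n − 2 = 107.
t* = t_{0.025, 107} = 1.982383.
Margin = t* × SE = 1.982383 × 8.89057 = 17.62452.
CI: 68.591 ± 17.62452 → (50.966, 86.216).
With 95% confidence, each one-unit increase in gestational age is associated with a change of between 50.966 and 86.216 g in infant birth weight.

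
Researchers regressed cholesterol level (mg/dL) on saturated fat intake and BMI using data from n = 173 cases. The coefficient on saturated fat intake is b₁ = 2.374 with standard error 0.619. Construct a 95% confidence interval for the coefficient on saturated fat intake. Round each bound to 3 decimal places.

(1.152, 3.596)

df = n − k − 1 = 173 − 2 − 1 = 170.
t* = t_{0.025, 170} = 1.974017.
Margin = t* × SE = 1.974017 × 0.619 = 1.22192.
CI: 2.374 ± 1.22192 → (1.152, 3.596).
With 95% confidence, each one-unit increase in saturated fat intake is associated with a change of between 1.152 and 3.596 mg/dL in cholesterol level, holding the other predictors fixed.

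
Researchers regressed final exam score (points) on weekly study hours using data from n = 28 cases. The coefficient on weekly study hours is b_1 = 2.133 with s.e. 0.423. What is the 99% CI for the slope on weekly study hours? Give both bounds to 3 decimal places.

(0.958, 3.308)

df = n − 2 = 28 − 2 = 26.
t* = t_{0.005, 26} = 2.778715.
Margin = t* × SE = 2.778715 × 0.423 = 1.17540.
CI: 2.133 ± 1.17540 → (0.958, 3.308).
With 99% confidence, each one-unit increase in weekly study hours is associated with a change of between 0.958 and 3.308 points in final exam score.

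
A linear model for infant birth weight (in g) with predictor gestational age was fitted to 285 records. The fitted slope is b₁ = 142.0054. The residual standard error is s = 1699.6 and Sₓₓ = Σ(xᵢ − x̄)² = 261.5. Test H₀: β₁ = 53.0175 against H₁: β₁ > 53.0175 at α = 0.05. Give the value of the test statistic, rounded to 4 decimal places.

t = 0.8467

SE(b₁) = s/√Sₓₓ = 1699.6/√261.5 = 105.102.
t = (142.0054 − 53.0175) / 105.102 = 0.8467.
df = n − 2 = 283.
One-sided p ≈ 0.1989, which is ≥ 0.05, so fail to reject H₀.
The data do not give significant evidence that the true slope on gestational age exceeds 53.0175 g per unit.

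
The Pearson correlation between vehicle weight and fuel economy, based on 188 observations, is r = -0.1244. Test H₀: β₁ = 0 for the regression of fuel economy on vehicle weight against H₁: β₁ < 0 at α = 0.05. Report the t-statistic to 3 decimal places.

t = r·√(n − 2)/√(1 − r²) = -0.1244·√186/√0.984525 = -1.710.
df = n − 2 = 186.
One-sided p ≈ 0.0445, which is < 0.05, so reject H₀.
There is evidence of a linear association between vehicle weight and fuel economy.

t = -1.710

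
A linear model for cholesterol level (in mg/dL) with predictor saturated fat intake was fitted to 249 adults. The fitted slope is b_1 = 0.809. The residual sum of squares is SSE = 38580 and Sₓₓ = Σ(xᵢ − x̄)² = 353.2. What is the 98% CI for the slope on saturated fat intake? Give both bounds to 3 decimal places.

MSE = SSE/(n − 2) = 38580/247 = 156.194.
SE(b_1) = √(MSE/Sₓₓ) = √(156.194/353.2) = 0.665001.
df = n − 2 = 247.
t* = t_{0.01, 247} = 2.34154.
Margin = t* × SE = 2.34154 × 0.665001 = 1.55713.
CI: 0.809 ± 1.55713 → (-0.748, 2.366).
With 98% confidence, each one-unit increase in saturated fat intake is associated with a change of between -0.748 and 2.366 mg/dL in cholesterol level.

(-0.748, 2.366)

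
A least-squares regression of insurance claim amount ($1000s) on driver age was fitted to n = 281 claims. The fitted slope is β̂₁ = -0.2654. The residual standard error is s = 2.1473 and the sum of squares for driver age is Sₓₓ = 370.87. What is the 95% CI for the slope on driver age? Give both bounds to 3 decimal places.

(-0.485, -0.046)

SE(β̂₁) = s/√Sₓₓ = 2.1473/√370.87 = 0.111502.
df = n − 2 = 279.
t* = t_{0.025, 279} = 1.968503.
Margin = t* × SE = 1.968503 × 0.111502 = 0.21949.
CI: -0.2654 ± 0.21949 → (-0.485, -0.046).
With 95% confidence, each one-unit increase in driver age is associated with a change of between -0.485 and -0.046 $1000s in insurance claim amount.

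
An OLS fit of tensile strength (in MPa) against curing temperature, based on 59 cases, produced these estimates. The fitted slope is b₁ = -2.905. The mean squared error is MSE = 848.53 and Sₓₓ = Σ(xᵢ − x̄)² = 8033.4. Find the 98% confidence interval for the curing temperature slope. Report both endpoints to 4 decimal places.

(-3.6829, -2.1271)

SE(b₁) = √(MSE/Sₓₓ) = √(848.53/8033.4) = 0.325.
df = n − 2 = 57.
t* = t_{0.01, 57} = 2.393568.
Margin = t* × SE = 2.393568 × 0.325 = 0.777910.
CI: -2.905 ± 0.777910 → (-3.6829, -2.1271).
With 98% confidence, each one-unit increase in curing temperature is associated with a change of between -3.6829 and -2.1271 MPa in tensile strength.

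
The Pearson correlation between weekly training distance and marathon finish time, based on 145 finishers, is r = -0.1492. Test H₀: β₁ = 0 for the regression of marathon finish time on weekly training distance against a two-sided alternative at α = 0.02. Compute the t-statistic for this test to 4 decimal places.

t = r·√(n − 2)/√(1 − r²) = -0.1492·√143/√0.977739 = -1.8044.
df = n − 2 = 143.
Two-sided p ≈ 0.0733, which is ≥ 0.02, so fail to reject H₀.
The data do not give significant evidence of a linear association between weekly training distance and marathon finish time.

t = -1.8044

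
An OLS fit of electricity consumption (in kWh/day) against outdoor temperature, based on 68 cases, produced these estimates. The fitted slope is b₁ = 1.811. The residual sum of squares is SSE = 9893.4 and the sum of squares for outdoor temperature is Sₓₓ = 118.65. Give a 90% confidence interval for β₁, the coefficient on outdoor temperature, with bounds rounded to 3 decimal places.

MSE = SSE/(n − 2) = 9893.4/66 = 149.9.
SE(b₁) = √(MSE/Sₓₓ) = √(149.9/118.65) = 1.124.
df = n − 2 = 66.
t* = t_{0.05, 66} = 1.668271.
Margin = t* × SE = 1.668271 × 1.124 = 1.87514.
CI: 1.811 ± 1.87514 → (-0.064, 3.686).
With 90% confidence, each one-unit increase in outdoor temperature is associated with a change of between -0.064 and 3.686 kWh/day in electricity consumption.

(-0.064, 3.686)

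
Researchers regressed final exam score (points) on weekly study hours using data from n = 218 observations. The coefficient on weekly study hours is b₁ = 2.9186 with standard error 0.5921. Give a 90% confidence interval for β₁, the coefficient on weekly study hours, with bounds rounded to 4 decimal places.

(1.9405, 3.8967)

df = n − 2 = 218 − 2 = 216.
t* = t_{0.05, 216} = 1.651939.
Margin = t* × SE = 1.651939 × 0.5921 = 0.978113.
CI: 2.9186 ± 0.978113 → (1.9405, 3.8967).
With 90% confidence, each one-unit increase in weekly study hours is associated with a change of between 1.9405 and 3.8967 points in final exam score.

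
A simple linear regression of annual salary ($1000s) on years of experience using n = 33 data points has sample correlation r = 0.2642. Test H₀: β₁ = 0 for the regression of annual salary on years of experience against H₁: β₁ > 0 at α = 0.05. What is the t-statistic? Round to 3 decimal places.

t = 1.525

t = r·√(n − 2)/√(1 − r²) = 0.2642·√31/√0.930198 = 1.525.
df = n − 2 = 31.
One-sided p ≈ 0.0687, which is ≥ 0.05, so fail to reject H₀.
The data do not give significant evidence of a linear association between years of experience and annual salary.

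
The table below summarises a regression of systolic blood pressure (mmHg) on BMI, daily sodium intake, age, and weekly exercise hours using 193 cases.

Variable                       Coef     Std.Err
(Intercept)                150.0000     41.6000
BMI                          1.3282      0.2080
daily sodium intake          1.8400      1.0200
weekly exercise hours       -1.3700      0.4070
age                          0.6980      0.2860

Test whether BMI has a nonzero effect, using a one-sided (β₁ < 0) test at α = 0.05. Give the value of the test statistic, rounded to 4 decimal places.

Read off: b = 1.3282, SE = 0.2080 for BMI.
H₀: β₁ = 0 vs H₁: β₁ < 0.
t = 1.3282 / 0.2080 = 6.3856.
df = n − k − 1 = 193 − 4 − 1 = 188.
One-sided p ≈ 1.0000, which is ≥ 0.05, so fail to reject H₀.
The data do not give significant evidence that the true slope on BMI is negative, holding the other predictors fixed.

t = 6.3856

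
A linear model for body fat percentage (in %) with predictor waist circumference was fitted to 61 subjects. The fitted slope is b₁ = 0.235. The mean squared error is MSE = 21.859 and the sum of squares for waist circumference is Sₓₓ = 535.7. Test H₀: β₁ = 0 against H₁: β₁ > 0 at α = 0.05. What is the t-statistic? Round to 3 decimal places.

t = 1.163

SE(b₁) = √(MSE/Sₓₓ) = √(21.859/535.7) = 0.202001.
t = 0.235 / 0.202001 = 1.163.
df = n − 2 = 59.
One-sided p ≈ 0.1247, which is ≥ 0.05, so fail to reject H₀.
The data do not give significant evidence that the true slope on waist circumference is positive.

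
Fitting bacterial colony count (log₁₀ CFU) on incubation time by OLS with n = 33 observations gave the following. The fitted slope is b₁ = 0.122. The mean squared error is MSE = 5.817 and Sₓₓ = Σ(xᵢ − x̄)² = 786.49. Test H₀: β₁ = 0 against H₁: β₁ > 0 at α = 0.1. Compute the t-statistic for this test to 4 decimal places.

SE(b₁) = √(MSE/Sₓₓ) = √(5.817/786.49) = 0.0860009.
t = 0.122 / 0.0860009 = 1.4186.
df = n − 2 = 31.
One-sided p ≈ 0.0830, which is < 0.1, so reject H₀.
There is evidence that the true slope on incubation time is positive.

t = 1.4186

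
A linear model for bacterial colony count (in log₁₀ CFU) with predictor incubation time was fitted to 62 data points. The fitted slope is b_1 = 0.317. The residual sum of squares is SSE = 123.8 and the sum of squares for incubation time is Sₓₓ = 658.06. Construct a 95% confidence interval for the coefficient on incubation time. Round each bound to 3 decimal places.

(0.205, 0.429)

MSE = SSE/(n − 2) = 123.8/60 = 2.06333.
SE(b_1) = √(MSE/Sₓₓ) = √(2.06333/658.06) = 0.0559953.
df = n − 2 = 60.
t* = t_{0.025, 60} = 2.000298.
Margin = t* × SE = 2.000298 × 0.0559953 = 0.11201.
CI: 0.317 ± 0.11201 → (0.205, 0.429).
With 95% confidence, each one-unit increase in incubation time is associated with a change of between 0.205 and 0.429 log₁₀ CFU in bacterial colony count.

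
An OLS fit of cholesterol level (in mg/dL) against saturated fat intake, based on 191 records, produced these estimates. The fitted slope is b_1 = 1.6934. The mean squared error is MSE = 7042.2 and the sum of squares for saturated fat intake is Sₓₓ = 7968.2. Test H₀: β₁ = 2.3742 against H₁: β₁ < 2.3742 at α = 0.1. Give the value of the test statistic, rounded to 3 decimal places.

SE(b_1) = √(MSE/Sₓₓ) = √(7042.2/7968.2) = 0.9401.
t = (1.6934 − 2.3742) / 0.9401 = -0.724.
df = n − 2 = 189.
One-sided p ≈ 0.2349, which is ≥ 0.1, so fail to reject H₀.
The data do not give significant evidence that the true slope on saturated fat intake is below 2.3742 mg/dL per unit.

t = -0.724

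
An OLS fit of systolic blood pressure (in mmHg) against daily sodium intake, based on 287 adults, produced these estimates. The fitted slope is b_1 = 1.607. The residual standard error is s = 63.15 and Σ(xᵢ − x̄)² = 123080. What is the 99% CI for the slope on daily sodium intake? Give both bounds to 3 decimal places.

SE(b_1) = s/√Sₓₓ = 63.15/√123080 = 0.180003.
df = n − 2 = 285.
t* = t_{0.005, 285} = 2.59319.
Margin = t* × SE = 2.59319 × 0.180003 = 0.46678.
CI: 1.607 ± 0.46678 → (1.140, 2.074).
With 99% confidence, each one-unit increase in daily sodium intake is associated with a change of between 1.140 and 2.074 mmHg in systolic blood pressure.

(1.140, 2.074)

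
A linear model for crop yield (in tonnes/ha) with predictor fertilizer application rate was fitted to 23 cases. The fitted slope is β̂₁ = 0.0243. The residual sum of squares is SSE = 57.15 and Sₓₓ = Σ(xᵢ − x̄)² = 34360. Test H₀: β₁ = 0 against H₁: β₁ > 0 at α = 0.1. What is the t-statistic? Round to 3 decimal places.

MSE = SSE/(n − 2) = 57.15/21 = 2.72143.
SE(β̂₁) = √(MSE/Sₓₓ) = √(2.72143/34360) = 0.00889963.
t = 0.0243 / 0.00889963 = 2.730.
df = n − 2 = 21.
One-sided p ≈ 0.0063, which is < 0.1, so reject H₀.
There is evidence that the true slope on fertilizer application rate is positive.

t = 2.730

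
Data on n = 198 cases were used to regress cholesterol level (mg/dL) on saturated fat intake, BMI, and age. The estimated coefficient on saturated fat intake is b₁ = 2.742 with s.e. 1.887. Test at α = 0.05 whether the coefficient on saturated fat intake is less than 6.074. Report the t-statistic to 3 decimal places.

t = -1.766

H₀: β₁ = 6.074 vs H₁: β₁ < 6.074.
t = (b₁ − β₁⁰)/SE = (2.742 − 6.074) / 1.887 = -1.766.
df = n − k − 1 = 198 − 3 − 1 = 194.
One-sided p ≈ 0.0395, which is < 0.05, so reject H₀.
There is evidence that the true slope on saturated fat intake is below 6.074 mg/dL per unit, holding the other predictors fixed.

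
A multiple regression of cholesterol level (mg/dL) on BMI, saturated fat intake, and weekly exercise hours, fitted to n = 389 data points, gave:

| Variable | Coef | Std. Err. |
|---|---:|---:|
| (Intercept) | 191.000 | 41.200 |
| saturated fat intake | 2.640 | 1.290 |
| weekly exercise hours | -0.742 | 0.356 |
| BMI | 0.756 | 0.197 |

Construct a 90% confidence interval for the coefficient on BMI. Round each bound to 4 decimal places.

(0.4312, 1.0808)

Read off: b = 0.756, SE = 0.197 for BMI.
df = n − k − 1 = 389 − 3 − 1 = 385.
t* = t_{0.05, 385} = 1.648821.
Margin = t* × SE = 1.648821 × 0.197 = 0.324818.
CI: 0.756 ± 0.324818 → (0.4312, 1.0808).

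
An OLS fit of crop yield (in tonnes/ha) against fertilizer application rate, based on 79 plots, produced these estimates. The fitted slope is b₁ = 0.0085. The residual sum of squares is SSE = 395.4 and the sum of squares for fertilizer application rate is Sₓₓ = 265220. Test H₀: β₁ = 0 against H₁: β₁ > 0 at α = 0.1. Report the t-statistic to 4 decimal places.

MSE = SSE/(n − 2) = 395.4/77 = 5.13506.
SE(b₁) = √(MSE/Sₓₓ) = √(5.13506/265220) = 0.00440017.
t = 0.0085 / 0.00440017 = 1.9317.
df = n − 2 = 77.
One-sided p ≈ 0.0285, which is < 0.1, so reject H₀.
There is evidence that the true slope on fertilizer application rate is positive.

t = 1.9317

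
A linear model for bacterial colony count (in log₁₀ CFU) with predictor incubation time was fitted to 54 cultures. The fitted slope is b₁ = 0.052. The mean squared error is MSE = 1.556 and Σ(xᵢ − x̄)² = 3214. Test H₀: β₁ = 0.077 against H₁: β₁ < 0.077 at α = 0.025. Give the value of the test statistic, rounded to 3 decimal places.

t = -1.136

SE(b₁) = √(MSE/Sₓₓ) = √(1.556/3214) = 0.022003.
t = (0.052 − 0.077) / 0.022003 = -1.136.
df = n − 2 = 52.
One-sided p ≈ 0.1305, which is ≥ 0.025, so fail to reject H₀.
The data do not give significant evidence that the true slope on incubation time is below 0.077 log₁₀ CFU per unit.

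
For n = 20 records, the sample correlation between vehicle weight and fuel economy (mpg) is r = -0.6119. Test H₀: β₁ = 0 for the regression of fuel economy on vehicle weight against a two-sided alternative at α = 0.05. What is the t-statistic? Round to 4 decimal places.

t = -3.2823

t = r·√(n − 2)/√(1 − r²) = -0.6119·√18/√0.625578 = -3.2823.
df = n − 2 = 18.
Two-sided p ≈ 0.0041, which is < 0.05, so reject H₀.
There is evidence of a linear association between vehicle weight and fuel economy.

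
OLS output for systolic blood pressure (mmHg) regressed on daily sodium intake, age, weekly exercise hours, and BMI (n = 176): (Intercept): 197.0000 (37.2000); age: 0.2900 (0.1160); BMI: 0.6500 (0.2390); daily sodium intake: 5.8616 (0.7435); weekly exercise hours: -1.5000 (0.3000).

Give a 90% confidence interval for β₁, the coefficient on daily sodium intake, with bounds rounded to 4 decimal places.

Read off: b = 5.8616, SE = 0.7435 for daily sodium intake.
df = n − k − 1 = 176 − 4 − 1 = 171.
t* = t_{0.05, 171} = 1.653813.
Margin = t* × SE = 1.653813 × 0.7435 = 1.229610.
CI: 5.8616 ± 1.229610 → (4.6320, 7.0912).

(4.6320, 7.0912)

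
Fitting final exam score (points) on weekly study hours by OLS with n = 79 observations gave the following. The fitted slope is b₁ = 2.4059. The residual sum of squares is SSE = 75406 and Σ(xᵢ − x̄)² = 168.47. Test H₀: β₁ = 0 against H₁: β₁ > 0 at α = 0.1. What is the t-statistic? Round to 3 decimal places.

MSE = SSE/(n − 2) = 75406/77 = 979.299.
SE(b₁) = √(MSE/Sₓₓ) = √(979.299/168.47) = 2.41099.
t = 2.4059 / 2.41099 = 0.998.
df = n − 2 = 77.
One-sided p ≈ 0.1607, which is ≥ 0.1, so fail to reject H₀.
The data do not give significant evidence that the true slope on weekly study hours is positive.

t = 0.998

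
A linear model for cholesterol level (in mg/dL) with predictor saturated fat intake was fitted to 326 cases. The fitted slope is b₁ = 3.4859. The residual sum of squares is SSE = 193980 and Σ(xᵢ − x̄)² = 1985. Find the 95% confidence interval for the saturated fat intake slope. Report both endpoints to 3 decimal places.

(2.405, 4.566)

MSE = SSE/(n − 2) = 193980/324 = 598.704.
SE(b₁) = √(MSE/Sₓₓ) = √(598.704/1985) = 0.549194.
df = n − 2 = 324.
t* = t_{0.025, 324} = 1.967313.
Margin = t* × SE = 1.967313 × 0.549194 = 1.08044.
CI: 3.4859 ± 1.08044 → (2.405, 4.566).
With 95% confidence, each one-unit increase in saturated fat intake is associated with a change of between 2.405 and 4.566 mg/dL in cholesterol level.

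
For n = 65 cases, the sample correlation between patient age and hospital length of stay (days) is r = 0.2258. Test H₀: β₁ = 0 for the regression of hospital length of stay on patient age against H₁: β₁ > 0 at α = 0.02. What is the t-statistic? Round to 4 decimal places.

t = r·√(n − 2)/√(1 − r²) = 0.2258·√63/√0.949014 = 1.8397.
df = n − 2 = 63.
One-sided p ≈ 0.0353, which is ≥ 0.02, so fail to reject H₀.
The data do not give significant evidence of a linear association between patient age and hospital length of stay.

t = 1.8397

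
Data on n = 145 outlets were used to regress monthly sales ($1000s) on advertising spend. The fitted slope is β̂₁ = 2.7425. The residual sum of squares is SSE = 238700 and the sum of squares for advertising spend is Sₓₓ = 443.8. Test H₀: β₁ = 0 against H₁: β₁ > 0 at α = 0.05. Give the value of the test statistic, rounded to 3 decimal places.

t = 1.414

MSE = SSE/(n − 2) = 238700/143 = 1669.23.
SE(β̂₁) = √(MSE/Sₓₓ) = √(1669.23/443.8) = 1.93939.
t = 2.7425 / 1.93939 = 1.414.
df = n − 2 = 143.
One-sided p ≈ 0.0798, which is ≥ 0.05, so fail to reject H₀.
The data do not give significant evidence that the true slope on advertising spend is positive.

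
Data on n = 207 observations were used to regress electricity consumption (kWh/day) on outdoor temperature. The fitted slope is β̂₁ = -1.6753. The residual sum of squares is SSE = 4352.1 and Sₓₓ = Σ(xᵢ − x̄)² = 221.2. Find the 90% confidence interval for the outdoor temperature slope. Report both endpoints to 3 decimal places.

(-2.187, -1.163)

MSE = SSE/(n − 2) = 4352.1/205 = 21.2298.
SE(β̂₁) = √(MSE/Sₓₓ) = √(21.2298/221.2) = 0.309799.
df = n − 2 = 205.
t* = t_{0.05, 205} = 1.652321.
Margin = t* × SE = 1.652321 × 0.309799 = 0.51189.
CI: -1.6753 ± 0.51189 → (-2.187, -1.163).
With 90% confidence, each one-unit increase in outdoor temperature is associated with a change of between -2.187 and -1.163 kWh/day in electricity consumption.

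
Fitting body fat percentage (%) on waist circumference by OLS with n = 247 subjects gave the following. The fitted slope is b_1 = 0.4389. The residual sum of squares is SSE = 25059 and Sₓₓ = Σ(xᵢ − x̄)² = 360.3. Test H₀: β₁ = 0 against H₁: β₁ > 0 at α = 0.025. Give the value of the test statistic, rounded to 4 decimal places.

t = 0.8238

MSE = SSE/(n − 2) = 25059/245 = 102.282.
SE(b_1) = √(MSE/Sₓₓ) = √(102.282/360.3) = 0.532803.
t = 0.4389 / 0.532803 = 0.8238.
df = n − 2 = 245.
One-sided p ≈ 0.2054, which is ≥ 0.025, so fail to reject H₀.
The data do not give significant evidence that the true slope on waist circumference is positive.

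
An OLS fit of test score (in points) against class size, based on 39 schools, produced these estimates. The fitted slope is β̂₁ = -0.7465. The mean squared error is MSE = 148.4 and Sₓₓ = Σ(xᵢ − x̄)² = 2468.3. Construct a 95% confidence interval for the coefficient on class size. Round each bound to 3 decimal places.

(-1.243, -0.250)

SE(β̂₁) = √(MSE/Sₓₓ) = √(148.4/2468.3) = 0.245199.
df = n − 2 = 37.
t* = t_{0.025, 37} = 2.026192.
Margin = t* × SE = 2.026192 × 0.245199 = 0.49682.
CI: -0.7465 ± 0.49682 → (-1.243, -0.250).
With 95% confidence, each one-unit increase in class size is associated with a change of between -1.243 and -0.250 points in test score.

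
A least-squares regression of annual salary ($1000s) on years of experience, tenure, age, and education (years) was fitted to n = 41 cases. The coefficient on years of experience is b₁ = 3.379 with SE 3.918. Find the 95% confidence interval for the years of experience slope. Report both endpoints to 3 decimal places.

df = n − k − 1 = 41 − 4 − 1 = 36.
t* = t_{0.025, 36} = 2.028094.
Margin = t* × SE = 2.028094 × 3.918 = 7.94607.
CI: 3.379 ± 7.94607 → (-4.567, 11.325).
With 95% confidence, each one-unit increase in years of experience is associated with a change of between -4.567 and 11.325 $1000s in annual salary, holding the other predictors fixed.

(-4.567, 11.325)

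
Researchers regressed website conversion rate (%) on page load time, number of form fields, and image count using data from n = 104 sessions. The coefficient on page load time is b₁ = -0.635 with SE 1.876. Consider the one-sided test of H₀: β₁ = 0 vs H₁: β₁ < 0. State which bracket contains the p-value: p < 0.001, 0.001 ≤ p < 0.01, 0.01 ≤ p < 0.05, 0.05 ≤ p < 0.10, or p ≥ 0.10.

t = -0.635 / 1.876 = -0.338.
df = n − k − 1 = 104 − 3 − 1 = 100.
One-sided p = P(T_{100} < t) ≈ 0.3679.
So p ≥ 0.10.

p ≥ 0.10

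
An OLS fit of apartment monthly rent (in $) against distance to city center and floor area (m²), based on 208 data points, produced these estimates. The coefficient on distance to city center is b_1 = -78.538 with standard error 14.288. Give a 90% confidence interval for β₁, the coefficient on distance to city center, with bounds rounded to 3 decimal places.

df = n − k − 1 = 208 − 2 − 1 = 205.
t* = t_{0.05, 205} = 1.652321.
Margin = t* × SE = 1.652321 × 14.288 = 23.60836.
CI: -78.538 ± 23.60836 → (-102.146, -54.930).
With 90% confidence, each one-unit increase in distance to city center is associated with a change of between -102.146 and -54.930 $ in apartment monthly rent, holding the other predictors fixed.

(-102.146, -54.930)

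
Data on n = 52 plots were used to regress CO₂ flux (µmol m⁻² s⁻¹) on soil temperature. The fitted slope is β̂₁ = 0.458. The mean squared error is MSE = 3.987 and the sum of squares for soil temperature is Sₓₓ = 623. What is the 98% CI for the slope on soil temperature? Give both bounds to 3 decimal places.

(0.266, 0.650)

SE(β̂₁) = √(MSE/Sₓₓ) = √(3.987/623) = 0.079998.
df = n − 2 = 50.
t* = t_{0.01, 50} = 2.403272.
Margin = t* × SE = 2.403272 × 0.079998 = 0.19226.
CI: 0.458 ± 0.19226 → (0.266, 0.650).
With 98% confidence, each one-unit increase in soil temperature is associated with a change of between 0.266 and 0.650 µmol m⁻² s⁻¹ in CO₂ flux.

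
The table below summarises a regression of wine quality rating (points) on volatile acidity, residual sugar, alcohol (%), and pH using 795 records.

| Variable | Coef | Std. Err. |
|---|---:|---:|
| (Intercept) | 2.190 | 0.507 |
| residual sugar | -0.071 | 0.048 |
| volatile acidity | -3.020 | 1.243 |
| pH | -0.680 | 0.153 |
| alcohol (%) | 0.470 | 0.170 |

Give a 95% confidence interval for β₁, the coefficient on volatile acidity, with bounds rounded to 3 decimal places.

Read off: b = -3.020, SE = 1.243 for volatile acidity.
df = n − k − 1 = 795 − 4 − 1 = 790.
t* = t_{0.025, 790} = 1.962971.
Margin = t* × SE = 1.962971 × 1.243 = 2.43997.
CI: -3.020 ± 2.43997 → (-5.460, -0.580).

(-5.460, -0.580)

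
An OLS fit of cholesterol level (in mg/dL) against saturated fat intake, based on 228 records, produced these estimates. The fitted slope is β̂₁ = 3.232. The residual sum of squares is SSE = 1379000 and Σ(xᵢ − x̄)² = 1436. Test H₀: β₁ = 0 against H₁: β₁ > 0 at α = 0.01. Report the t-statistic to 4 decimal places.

t = 1.5679

MSE = SSE/(n − 2) = 1379000/226 = 6101.77.
SE(β̂₁) = √(MSE/Sₓₓ) = √(6101.77/1436) = 2.06135.
t = 3.232 / 2.06135 = 1.5679.
df = n − 2 = 226.
One-sided p ≈ 0.0592, which is ≥ 0.01, so fail to reject H₀.
The data do not give significant evidence that the true slope on saturated fat intake is positive.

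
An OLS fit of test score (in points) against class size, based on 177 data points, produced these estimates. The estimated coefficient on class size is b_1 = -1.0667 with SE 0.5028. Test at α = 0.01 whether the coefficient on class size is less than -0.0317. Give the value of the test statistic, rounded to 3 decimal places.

t = -2.058

H₀: β₁ = -0.0317 vs H₁: β₁ < -0.0317.
t = (b_1 − β₁⁰)/SE = (-1.0667 − (-0.0317)) / 0.5028 = -2.058.
df = n − 2 = 177 − 2 = 175.
One-sided p ≈ 0.0205, which is ≥ 0.01, so fail to reject H₀.
The data do not give significant evidence that the true slope on class size is below -0.0317 points per unit.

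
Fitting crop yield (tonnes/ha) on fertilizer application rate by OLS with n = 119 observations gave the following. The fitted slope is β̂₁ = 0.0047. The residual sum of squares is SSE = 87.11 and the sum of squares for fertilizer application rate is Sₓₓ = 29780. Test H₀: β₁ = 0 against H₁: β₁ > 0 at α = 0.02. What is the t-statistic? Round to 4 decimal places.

t = 0.9400

MSE = SSE/(n − 2) = 87.11/117 = 0.74453.
SE(β̂₁) = √(MSE/Sₓₓ) = √(0.74453/29780) = 0.0050001.
t = 0.0047 / 0.0050001 = 0.9400.
df = n − 2 = 117.
One-sided p ≈ 0.1746, which is ≥ 0.02, so fail to reject H₀.
The data do not give significant evidence that the true slope on fertilizer application rate is positive.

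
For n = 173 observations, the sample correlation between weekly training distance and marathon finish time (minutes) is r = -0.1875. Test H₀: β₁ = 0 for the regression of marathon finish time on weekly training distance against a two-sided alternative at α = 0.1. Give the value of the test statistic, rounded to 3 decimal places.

t = r·√(n − 2)/√(1 − r²) = -0.1875·√171/√0.964844 = -2.496.
df = n − 2 = 171.
Two-sided p ≈ 0.0135, which is < 0.1, so reject H₀.
There is evidence of a linear association between weekly training distance and marathon finish time.

t = -2.496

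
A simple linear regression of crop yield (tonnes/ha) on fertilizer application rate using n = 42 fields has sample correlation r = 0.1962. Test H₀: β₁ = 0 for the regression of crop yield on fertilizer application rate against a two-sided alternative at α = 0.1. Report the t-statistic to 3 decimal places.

t = 1.265

t = r·√(n − 2)/√(1 − r²) = 0.1962·√40/√0.961506 = 1.265.
df = n − 2 = 40.
Two-sided p ≈ 0.2130, which is ≥ 0.1, so fail to reject H₀.
The data do not give significant evidence of a linear association between fertilizer application rate and crop yield.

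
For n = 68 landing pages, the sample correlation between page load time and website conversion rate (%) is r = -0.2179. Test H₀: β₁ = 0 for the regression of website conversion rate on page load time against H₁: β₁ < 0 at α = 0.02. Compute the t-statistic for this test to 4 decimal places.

t = r·√(n − 2)/√(1 − r²) = -0.2179·√66/√0.95252 = -1.8138.
df = n − 2 = 66.
One-sided p ≈ 0.0371, which is ≥ 0.02, so fail to reject H₀.
The data do not give significant evidence of a linear association between page load time and website conversion rate.

t = -1.8138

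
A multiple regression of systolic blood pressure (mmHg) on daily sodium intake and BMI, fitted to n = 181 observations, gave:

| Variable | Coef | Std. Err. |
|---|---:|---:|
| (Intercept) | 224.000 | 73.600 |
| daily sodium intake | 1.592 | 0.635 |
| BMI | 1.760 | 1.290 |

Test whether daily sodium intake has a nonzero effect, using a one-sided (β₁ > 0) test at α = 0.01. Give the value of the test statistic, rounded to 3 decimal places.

Read off: b = 1.592, SE = 0.635 for daily sodium intake.
H₀: β₁ = 0 vs H₁: β₁ > 0.
t = 1.592 / 0.635 = 2.507.
df = n − k − 1 = 181 − 2 − 1 = 178.
One-sided p ≈ 0.0065, which is < 0.01, so reject H₀.
There is evidence that the true slope on daily sodium intake is positive, holding the other predictors fixed.

t = 2.507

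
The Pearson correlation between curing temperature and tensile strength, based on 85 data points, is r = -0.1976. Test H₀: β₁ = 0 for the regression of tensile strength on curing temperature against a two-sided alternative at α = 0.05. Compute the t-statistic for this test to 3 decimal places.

t = -1.836

t = r·√(n − 2)/√(1 − r²) = -0.1976·√83/√0.960954 = -1.836.
df = n − 2 = 83.
Two-sided p ≈ 0.0699, which is ≥ 0.05, so fail to reject H₀.
The data do not give significant evidence of a linear association between curing temperature and tensile strength.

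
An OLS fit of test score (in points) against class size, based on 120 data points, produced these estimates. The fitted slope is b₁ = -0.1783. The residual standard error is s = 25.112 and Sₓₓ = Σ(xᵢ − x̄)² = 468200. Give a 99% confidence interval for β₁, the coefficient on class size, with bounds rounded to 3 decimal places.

(-0.274, -0.082)

SE(b₁) = s/√Sₓₓ = 25.112/√468200 = 0.0367.
df = n − 2 = 118.
t* = t_{0.005, 118} = 2.618137.
Margin = t* × SE = 2.618137 × 0.0367 = 0.09609.
CI: -0.1783 ± 0.09609 → (-0.274, -0.082).
With 99% confidence, each one-unit increase in class size is associated with a change of between -0.274 and -0.082 points in test score.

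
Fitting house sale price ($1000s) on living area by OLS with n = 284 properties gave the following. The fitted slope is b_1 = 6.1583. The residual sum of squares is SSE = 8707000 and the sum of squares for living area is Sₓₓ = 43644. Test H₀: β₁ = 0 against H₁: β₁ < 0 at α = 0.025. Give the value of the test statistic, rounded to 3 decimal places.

t = 7.322

MSE = SSE/(n − 2) = 8707000/282 = 30875.9.
SE(b_1) = √(MSE/Sₓₓ) = √(30875.9/43644) = 0.8411.
t = 6.1583 / 0.8411 = 7.322.
df = n − 2 = 282.
One-sided p ≈ 1.0000, which is ≥ 0.025, so fail to reject H₀.
The data do not give significant evidence that the true slope on living area is negative.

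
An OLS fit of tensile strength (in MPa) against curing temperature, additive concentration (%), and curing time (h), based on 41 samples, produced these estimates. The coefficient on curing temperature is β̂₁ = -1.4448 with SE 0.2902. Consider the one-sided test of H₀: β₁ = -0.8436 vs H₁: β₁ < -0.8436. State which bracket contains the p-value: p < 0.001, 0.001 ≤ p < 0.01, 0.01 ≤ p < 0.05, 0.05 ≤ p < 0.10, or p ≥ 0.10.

0.01 ≤ p < 0.05

t = (-1.4448 − (-0.8436)) / 0.2902 = -2.072.
df = n − k − 1 = 41 − 3 − 1 = 37.
One-sided p = P(T_{37} < t) ≈ 0.0227.
So 0.01 ≤ p < 0.05.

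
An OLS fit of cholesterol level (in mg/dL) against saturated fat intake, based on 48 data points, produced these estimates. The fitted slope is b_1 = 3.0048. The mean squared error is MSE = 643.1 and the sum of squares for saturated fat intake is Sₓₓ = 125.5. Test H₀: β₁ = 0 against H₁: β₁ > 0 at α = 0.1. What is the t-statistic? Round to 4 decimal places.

t = 1.3274

SE(b_1) = √(MSE/Sₓₓ) = √(643.1/125.5) = 2.26369.
t = 3.0048 / 2.26369 = 1.3274.
df = n − 2 = 46.
One-sided p ≈ 0.0955, which is < 0.1, so reject H₀.
There is evidence that the true slope on saturated fat intake is positive.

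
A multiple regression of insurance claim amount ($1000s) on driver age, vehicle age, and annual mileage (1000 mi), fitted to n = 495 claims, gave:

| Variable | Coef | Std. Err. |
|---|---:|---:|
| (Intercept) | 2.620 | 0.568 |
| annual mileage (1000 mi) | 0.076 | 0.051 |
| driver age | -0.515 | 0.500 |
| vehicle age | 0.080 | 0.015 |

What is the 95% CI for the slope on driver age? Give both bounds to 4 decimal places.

Read off: b = -0.515, SE = 0.500 for driver age.
df = n − k − 1 = 495 − 3 − 1 = 491.
t* = t_{0.025, 491} = 1.964807.
Margin = t* × SE = 1.964807 × 0.500 = 0.982404.
CI: -0.515 ± 0.982404 → (-1.4974, 0.4674).

(-1.4974, 0.4674)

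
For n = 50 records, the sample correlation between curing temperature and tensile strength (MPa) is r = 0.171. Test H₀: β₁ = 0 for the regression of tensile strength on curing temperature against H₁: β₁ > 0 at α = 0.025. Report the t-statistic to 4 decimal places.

t = 1.2024

t = r·√(n − 2)/√(1 − r²) = 0.171·√48/√0.970759 = 1.2024.
df = n − 2 = 48.
One-sided p ≈ 0.1175, which is ≥ 0.025, so fail to reject H₀.
The data do not give significant evidence of a linear association between curing temperature and tensile strength.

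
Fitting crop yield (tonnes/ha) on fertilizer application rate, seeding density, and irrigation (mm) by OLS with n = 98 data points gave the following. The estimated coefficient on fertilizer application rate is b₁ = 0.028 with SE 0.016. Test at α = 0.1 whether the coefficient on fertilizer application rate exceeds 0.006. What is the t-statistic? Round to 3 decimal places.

t = 1.375

H₀: β₁ = 0.006 vs H₁: β₁ > 0.006.
t = (b₁ − β₁⁰)/SE = (0.028 − 0.006) / 0.016 = 1.375.
df = n − k − 1 = 98 − 3 − 1 = 94.
One-sided p ≈ 0.0862, which is < 0.1, so reject H₀.
There is evidence that the true slope on fertilizer application rate exceeds 0.006 tonnes/ha per unit, holding the other predictors fixed.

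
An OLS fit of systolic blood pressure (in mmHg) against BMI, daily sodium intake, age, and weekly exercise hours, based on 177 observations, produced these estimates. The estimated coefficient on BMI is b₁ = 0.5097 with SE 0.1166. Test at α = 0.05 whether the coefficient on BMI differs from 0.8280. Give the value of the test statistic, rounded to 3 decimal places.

H₀: β₁ = 0.8280 vs H₁: β₁ ≠ 0.8280.
t = (b₁ − β₁⁰)/SE = (0.5097 − 0.8280) / 0.1166 = -2.730.
df = n − k − 1 = 177 − 4 − 1 = 172.
Two-sided p ≈ 0.0070, which is < 0.05, so reject H₀.
There is evidence that the true slope on BMI differs from 0.8280 mmHg per unit, holding the other predictors fixed.

t = -2.730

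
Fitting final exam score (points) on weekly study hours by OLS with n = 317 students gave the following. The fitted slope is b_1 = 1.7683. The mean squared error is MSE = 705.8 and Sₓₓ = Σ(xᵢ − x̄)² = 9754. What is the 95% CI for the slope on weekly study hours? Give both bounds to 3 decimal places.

(1.239, 2.298)

SE(b_1) = √(MSE/Sₓₓ) = √(705.8/9754) = 0.268998.
df = n − 2 = 315.
t* = t_{0.025, 315} = 1.967524.
Margin = t* × SE = 1.967524 × 0.268998 = 0.52926.
CI: 1.7683 ± 0.52926 → (1.239, 2.298).
With 95% confidence, each one-unit increase in weekly study hours is associated with a change of between 1.239 and 2.298 points in final exam score.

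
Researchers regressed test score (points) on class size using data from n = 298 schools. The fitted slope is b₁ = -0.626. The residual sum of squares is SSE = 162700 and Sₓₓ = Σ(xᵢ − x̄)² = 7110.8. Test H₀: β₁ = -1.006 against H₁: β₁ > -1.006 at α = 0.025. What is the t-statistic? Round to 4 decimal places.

t = 1.3668

MSE = SSE/(n − 2) = 162700/296 = 549.662.
SE(b₁) = √(MSE/Sₓₓ) = √(549.662/7110.8) = 0.278028.
t = (-0.626 − (-1.006)) / 0.278028 = 1.3668.
df = n − 2 = 296.
One-sided p ≈ 0.0864, which is ≥ 0.025, so fail to reject H₀.
The data do not give significant evidence that the true slope on class size exceeds -1.006 points per unit.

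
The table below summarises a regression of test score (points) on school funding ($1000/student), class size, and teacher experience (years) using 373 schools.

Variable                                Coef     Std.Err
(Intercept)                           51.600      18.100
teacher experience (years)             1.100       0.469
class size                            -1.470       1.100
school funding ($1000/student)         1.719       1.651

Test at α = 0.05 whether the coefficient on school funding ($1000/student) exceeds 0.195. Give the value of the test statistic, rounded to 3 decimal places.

Read off: b = 1.719, SE = 1.651 for school funding ($1000/student).
H₀: β₁ = 0.195 vs H₁: β₁ > 0.195.
t = (1.719 − 0.195) / 1.651 = 0.923.
df = n − k − 1 = 373 − 3 − 1 = 369.
One-sided p ≈ 0.1783, which is ≥ 0.05, so fail to reject H₀.
The data do not give significant evidence that the true slope on school funding ($1000/student) exceeds 0.195 points per unit, holding the other predictors fixed.

t = 0.923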